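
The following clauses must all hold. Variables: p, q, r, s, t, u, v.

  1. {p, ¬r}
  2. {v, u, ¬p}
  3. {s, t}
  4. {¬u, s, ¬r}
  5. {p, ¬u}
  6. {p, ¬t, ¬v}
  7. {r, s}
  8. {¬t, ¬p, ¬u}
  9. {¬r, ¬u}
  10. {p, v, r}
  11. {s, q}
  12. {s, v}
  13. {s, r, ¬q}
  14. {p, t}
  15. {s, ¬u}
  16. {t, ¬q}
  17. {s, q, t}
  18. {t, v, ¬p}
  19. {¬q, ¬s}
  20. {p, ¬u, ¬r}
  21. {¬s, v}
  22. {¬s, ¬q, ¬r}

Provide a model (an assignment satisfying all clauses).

p = True, q = False, r = False, s = True, t = True, u = False, v = True

Branch on p: take p = True.
Try q = False.
  then s is forced to True.
  then v is forced to True.
Try r = False.
For the remaining variables, t = True, u = False works.
Every clause has at least one true literal under this assignment.
Check each clause:
  1. {¬r, p} — p is true.
  2. {¬p, u, v} — v is true.
  3. {s, t} — s is true.
  4. {¬u, s, ¬r} — ¬u is true.
  5. {p, ¬u} — p is true.
  6. {p, ¬t, ¬v} — p is true.
  7. {r, s} — s is true.
  8. {¬p, ¬t, ¬u} — ¬u is true.
  9. {¬r, ¬u} — ¬u is true.
  10. {p, v, r} — p is true.
  11. {q, s} — s is true.
  12. {v, s} — s is true.
  13. {¬q, s, r} — s is true.
  14. {t, p} — p is true.
  15. {¬u, s} — ¬u is true.
  16. {t, ¬q} — t is true.
  17. {s, q, t} — s is true.
  18. {t, ¬p, v} — t is true.
  19. {¬s, ¬q} — ¬q is true.
  20. {¬u, ¬r, p} — p is true.
  21. {¬s, v} — v is true.
  22. {¬s, ¬r, ¬q} — ¬r is true.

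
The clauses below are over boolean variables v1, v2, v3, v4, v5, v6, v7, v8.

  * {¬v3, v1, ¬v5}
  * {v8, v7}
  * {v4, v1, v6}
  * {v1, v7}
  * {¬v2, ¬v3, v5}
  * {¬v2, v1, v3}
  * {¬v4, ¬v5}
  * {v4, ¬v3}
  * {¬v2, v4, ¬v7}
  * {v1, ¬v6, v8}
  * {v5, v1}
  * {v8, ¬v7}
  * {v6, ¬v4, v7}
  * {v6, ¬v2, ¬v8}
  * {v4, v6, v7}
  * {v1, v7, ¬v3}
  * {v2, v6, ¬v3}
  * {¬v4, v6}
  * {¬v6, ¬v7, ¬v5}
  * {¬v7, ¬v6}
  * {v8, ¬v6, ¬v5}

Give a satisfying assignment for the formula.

v1=1, v2=0, v3=0, v4=1, v5=0, v6=1, v7=0, v8=1

Pure literal: v1 appears only positively; assign v1 = True.
Set v2 = False and propagate.
The remaining clauses are satisfied by v3 = False, v4 = True, v5 = False, v6 = True, v7 = False, v8 = True.
Every clause has at least one true literal under this assignment.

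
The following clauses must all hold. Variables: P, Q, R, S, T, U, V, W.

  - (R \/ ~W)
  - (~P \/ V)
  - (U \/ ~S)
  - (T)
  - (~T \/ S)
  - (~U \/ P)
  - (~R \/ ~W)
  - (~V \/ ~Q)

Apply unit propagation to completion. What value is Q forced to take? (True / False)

False

(T) stands alone — T = True.
In (S \/ ~T), ~T is now false; S must hold, so S = True.
In (U \/ ~S), ~S is now false; U must hold, so U = True.
(~U \/ P) with U = True leaves only P, so P = True.
(~P \/ V): since P = True, the clause reduces to (V). V = True.
(~V \/ ~Q): since V = True, the clause reduces to (~Q). Q = False.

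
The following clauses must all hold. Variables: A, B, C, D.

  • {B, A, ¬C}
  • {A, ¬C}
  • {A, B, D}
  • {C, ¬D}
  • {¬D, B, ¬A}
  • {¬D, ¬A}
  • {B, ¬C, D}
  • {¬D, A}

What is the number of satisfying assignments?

The models are:
  A=0 B=1 C=0 D=0
  A=1 B=0 C=0 D=0
  A=1 B=1 C=0 D=0
  A=1 B=1 C=1 D=0
That's 4 in total.

4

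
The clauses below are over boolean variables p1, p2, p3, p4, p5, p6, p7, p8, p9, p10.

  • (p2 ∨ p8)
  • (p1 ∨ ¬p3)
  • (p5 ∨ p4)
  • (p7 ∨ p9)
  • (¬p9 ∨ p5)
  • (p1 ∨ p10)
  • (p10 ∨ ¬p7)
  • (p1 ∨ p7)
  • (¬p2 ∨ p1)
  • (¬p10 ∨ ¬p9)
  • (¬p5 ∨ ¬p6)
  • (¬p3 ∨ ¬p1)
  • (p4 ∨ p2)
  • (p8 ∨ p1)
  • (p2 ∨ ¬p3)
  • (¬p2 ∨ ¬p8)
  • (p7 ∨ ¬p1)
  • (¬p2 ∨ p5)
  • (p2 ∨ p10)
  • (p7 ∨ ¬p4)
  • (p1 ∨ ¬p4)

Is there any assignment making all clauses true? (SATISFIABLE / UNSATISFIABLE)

Pure literal: p3 appears only negated; assign p3 = False.
p6 occurs only negated in the remaining clauses — set p6 = False.
Try p1 = True.
  then p7 is forced to True.
  then p10 is forced to True.
  then p9 is forced to False.
Try p2 = True.
  then p8 is forced to False.
  then p5 is forced to True.
p4 is now unconstrained; take p4 = False.
So p1=True, p2=True, p3=False, p4=False, p5=True, p6=False, p7=True, p8=False, p9=False, p10=True is a satisfying assignment.

SATISFIABLE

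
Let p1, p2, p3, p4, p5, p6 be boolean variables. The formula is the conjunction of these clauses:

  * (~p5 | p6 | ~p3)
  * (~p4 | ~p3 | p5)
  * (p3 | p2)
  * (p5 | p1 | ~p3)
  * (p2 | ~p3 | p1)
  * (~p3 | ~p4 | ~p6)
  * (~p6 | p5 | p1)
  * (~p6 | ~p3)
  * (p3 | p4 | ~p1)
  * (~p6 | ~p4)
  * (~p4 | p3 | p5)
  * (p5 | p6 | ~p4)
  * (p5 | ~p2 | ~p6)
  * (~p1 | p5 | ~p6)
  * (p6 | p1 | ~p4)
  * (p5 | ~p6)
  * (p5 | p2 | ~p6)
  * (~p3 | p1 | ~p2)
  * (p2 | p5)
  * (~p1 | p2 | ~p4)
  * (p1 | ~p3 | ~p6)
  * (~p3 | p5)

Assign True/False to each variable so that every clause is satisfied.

p1 = F, p2 = T, p3 = F, p4 = F, p5 = F, p6 = F

Check each clause:
  1. (~p5 | ~p3 | p6) — ~p5 is true.
  2. (~p3 | ~p4 | p5) — ~p4 is true.
  3. (p2 | p3) — p2 is true.
  4. (~p3 | p5 | p1) — ~p3 is true.
  5. (~p3 | p1 | p2) — p2 is true.
  6. (~p3 | ~p6 | ~p4) — ~p6 is true.
  7. (p1 | p5 | ~p6) — ~p6 is true.
  8. (~p6 | ~p3) — ~p6 is true.
  9. (p3 | p4 | ~p1) — ~p1 is true.
  10. (~p4 | ~p6) — ~p6 is true.
  11. (~p4 | p3 | p5) — ~p4 is true.
  12. (p5 | p6 | ~p4) — ~p4 is true.
  13. (~p6 | ~p2 | p5) — ~p6 is true.
  14. (p5 | ~p6 | ~p1) — ~p6 is true.
  15. (p6 | ~p4 | p1) — ~p4 is true.
  16. (~p6 | p5) — ~p6 is true.
  17. (p5 | p2 | ~p6) — p2 is true.
  18. (p1 | ~p3 | ~p2) — ~p3 is true.
  19. (p2 | p5) — p2 is true.
  20. (~p1 | p2 | ~p4) — p2 is true.
  21. (p1 | ~p3 | ~p6) — ~p6 is true.
  22. (p5 | ~p3) — ~p3 is true.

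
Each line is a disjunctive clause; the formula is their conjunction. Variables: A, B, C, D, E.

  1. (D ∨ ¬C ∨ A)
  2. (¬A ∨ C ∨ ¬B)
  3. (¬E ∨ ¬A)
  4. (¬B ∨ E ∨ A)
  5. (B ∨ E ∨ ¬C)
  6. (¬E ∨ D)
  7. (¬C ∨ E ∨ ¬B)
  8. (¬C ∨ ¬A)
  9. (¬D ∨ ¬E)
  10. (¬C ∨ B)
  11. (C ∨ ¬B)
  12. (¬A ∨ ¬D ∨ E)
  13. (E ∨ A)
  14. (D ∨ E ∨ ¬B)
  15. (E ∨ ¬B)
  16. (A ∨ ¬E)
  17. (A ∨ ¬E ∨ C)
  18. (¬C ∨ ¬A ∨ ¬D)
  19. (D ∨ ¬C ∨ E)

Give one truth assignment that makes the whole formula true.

A=True, B=False, C=False, D=False, E=False

Try A = True.
  then E is forced to False.
  then C is forced to False.
  then B is forced to False.
  then D is forced to False.
Check each clause:
  1. (¬C ∨ A ∨ D) — A is true.
  2. (¬A ∨ ¬B ∨ C) — ¬B is true.
  3. (¬E ∨ ¬A) — ¬E is true.
  4. (¬B ∨ A ∨ E) — A is true.
  5. (E ∨ B ∨ ¬C) — ¬C is true.
  6. (¬E ∨ D) — ¬E is true.
  7. (¬C ∨ ¬B ∨ E) — ¬C is true.
  8. (¬C ∨ ¬A) — ¬C is true.
  9. (¬D ∨ ¬E) — ¬E is true.
  10. (B ∨ ¬C) — ¬C is true.
  11. (¬B ∨ C) — ¬B is true.
  12. (E ∨ ¬D ∨ ¬A) — ¬D is true.
  13. (A ∨ E) — A is true.
  14. (D ∨ ¬B ∨ E) — ¬B is true.
  15. (¬B ∨ E) — ¬B is true.
  16. (¬E ∨ A) — A is true.
  17. (C ∨ A ∨ ¬E) — A is true.
  18. (¬D ∨ ¬C ∨ ¬A) — ¬D is true.
  19. (E ∨ ¬C ∨ D) — ¬C is true.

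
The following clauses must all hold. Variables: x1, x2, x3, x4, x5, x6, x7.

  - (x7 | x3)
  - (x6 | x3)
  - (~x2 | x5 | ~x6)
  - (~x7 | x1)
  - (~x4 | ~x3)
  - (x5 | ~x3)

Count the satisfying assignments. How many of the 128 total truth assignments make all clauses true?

Case analysis on x3 and x5:
  x3=T, x5=T: x2, x6 free; 3 ways for (x1,x4,x7) × 2^2 = 12.
  x3=T, x5=F: a clause becomes empty — 0.
  x3=F, x5=T: remaining (x1,x2,x4,x6,x7) ∈ {(T,F,F,T,T); (T,F,T,T,T); (T,T,F,T,T); (T,T,T,T,T)} — 4.
  x3=F, x5=F: remaining (x1,x2,x4,x6,x7) ∈ {(T,F,F,T,T); (T,F,T,T,T)} — 2.
Total: 12 + 0 + 4 + 2 = 18.

18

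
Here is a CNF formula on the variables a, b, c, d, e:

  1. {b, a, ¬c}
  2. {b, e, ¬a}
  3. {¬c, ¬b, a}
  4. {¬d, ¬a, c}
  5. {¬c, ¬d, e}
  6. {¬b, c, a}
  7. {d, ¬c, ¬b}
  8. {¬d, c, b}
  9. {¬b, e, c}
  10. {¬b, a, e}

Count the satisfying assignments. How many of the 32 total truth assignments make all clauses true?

7

The models are:
  a=F b=F c=F d=F e=F
  a=F b=F c=F d=F e=T
  a=T b=F c=F d=F e=T
  a=T b=F c=T d=F e=T
  a=T b=F c=T d=T e=T
  a=T b=T c=F d=F e=T
  a=T b=T c=T d=T e=T
That's 7 in total.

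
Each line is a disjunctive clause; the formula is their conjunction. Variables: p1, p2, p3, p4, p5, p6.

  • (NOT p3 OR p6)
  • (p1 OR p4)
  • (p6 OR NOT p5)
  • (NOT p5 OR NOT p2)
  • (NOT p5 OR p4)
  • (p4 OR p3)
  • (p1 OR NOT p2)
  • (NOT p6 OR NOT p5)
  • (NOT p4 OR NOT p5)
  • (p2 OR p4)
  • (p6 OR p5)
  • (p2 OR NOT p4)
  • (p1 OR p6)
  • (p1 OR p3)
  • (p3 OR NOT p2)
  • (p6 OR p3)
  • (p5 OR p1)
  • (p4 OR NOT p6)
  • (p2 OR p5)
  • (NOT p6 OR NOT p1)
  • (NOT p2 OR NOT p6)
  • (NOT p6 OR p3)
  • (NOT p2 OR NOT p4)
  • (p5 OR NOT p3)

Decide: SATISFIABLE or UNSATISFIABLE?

UNSATISFIABLE

p6 = True:
  propagation gives p5=False, p1=True; an empty clause results — contradiction.
p6 = False:
  propagation gives p3=False; an empty clause results — contradiction.
Every branch closes, so no satisfying assignment exists.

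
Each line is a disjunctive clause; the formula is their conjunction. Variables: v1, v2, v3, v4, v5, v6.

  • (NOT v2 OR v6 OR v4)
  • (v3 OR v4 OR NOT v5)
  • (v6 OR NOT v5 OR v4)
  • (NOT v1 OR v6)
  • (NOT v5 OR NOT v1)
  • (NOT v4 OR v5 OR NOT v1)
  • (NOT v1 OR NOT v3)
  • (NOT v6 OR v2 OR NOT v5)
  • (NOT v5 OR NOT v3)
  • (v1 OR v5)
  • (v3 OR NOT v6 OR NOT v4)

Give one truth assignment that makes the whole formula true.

v1=True, v2=True, v3=False, v4=False, v5=False, v6=True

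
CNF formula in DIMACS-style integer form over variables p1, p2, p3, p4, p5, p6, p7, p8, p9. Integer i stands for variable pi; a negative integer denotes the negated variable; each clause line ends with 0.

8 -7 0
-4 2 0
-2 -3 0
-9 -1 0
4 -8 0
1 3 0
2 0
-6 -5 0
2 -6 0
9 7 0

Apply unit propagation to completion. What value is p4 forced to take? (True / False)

True

(p2) is a unit clause: p2 = True.
In (NOT p3 OR NOT p2), NOT p2 is now false; NOT p3 must hold, so p3 = False.
From (p3 OR p1) and p3 = False: p1 = True.
From (NOT p9 OR NOT p1) and p1 = True: p9 = False.
(p7 OR p9): since p9 = False, the clause reduces to (p7). p7 = True.
(p8 OR NOT p7) with p7 = True leaves only p8, so p8 = True.
In (NOT p8 OR p4), NOT p8 is now false; p4 must hold, so p4 = True.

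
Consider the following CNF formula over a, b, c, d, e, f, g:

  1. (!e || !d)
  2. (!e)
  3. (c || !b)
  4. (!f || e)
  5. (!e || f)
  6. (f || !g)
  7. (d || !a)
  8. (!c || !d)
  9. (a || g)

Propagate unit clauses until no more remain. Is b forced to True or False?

(!e) stands alone — e = False.
(e || !f) with e = False leaves only !f, so f = False.
(f || !g): since f = False, the clause reduces to (!g). g = False.
(g || a): since g = False, the clause reduces to (a). a = True.
(!a || d): since a = True, the clause reduces to (d). d = True.
(!c || !d) with d = True leaves only !c, so c = False.
From (!b || c) and c = False: b = False.

False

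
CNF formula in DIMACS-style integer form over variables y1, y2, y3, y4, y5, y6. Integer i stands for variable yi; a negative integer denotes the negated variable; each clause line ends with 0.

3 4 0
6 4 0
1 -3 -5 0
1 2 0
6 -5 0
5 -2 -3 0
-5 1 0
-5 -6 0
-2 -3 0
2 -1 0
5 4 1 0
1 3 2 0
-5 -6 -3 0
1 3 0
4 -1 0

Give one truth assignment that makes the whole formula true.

y4 occurs only positively in the remaining clauses — set y4 = True.
Branch on y1: take y1 = True.
  then y2 is forced to True.
  then y3 is forced to False.
For the remaining variables, y5 = False, y6 = True works.
Every clause has at least one true literal under this assignment.

y1 = T  y2 = T  y3 = F  y4 = T  y5 = F  y6 = T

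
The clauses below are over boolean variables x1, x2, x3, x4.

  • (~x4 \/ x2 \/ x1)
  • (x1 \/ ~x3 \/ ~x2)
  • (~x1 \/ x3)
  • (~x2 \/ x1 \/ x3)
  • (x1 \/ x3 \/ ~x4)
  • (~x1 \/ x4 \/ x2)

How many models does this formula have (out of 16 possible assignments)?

5

The models are:
  x1=0 x2=0 x3=0 x4=0
  x1=0 x2=0 x3=1 x4=0
  x1=1 x2=0 x3=1 x4=1
  x1=1 x2=1 x3=1 x4=0
  x1=1 x2=1 x3=1 x4=1
Count: 5.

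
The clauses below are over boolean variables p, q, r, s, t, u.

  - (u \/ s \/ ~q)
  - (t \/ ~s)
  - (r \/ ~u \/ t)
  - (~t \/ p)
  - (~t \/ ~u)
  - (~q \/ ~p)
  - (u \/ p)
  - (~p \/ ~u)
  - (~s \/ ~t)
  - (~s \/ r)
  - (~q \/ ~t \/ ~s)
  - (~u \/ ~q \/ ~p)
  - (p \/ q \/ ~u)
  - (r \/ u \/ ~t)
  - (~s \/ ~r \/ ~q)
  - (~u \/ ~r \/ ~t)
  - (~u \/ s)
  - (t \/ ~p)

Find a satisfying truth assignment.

p=T  q=F  r=T  s=F  t=T  u=F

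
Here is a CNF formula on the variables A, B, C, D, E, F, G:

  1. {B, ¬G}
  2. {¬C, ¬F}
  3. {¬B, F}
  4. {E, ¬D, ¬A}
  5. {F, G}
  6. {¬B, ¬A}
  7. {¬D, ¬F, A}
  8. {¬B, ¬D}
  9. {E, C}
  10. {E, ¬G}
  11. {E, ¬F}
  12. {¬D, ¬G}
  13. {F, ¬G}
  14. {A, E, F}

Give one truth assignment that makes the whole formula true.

A = False, B = True, C = False, D = False, E = True, F = True, G = False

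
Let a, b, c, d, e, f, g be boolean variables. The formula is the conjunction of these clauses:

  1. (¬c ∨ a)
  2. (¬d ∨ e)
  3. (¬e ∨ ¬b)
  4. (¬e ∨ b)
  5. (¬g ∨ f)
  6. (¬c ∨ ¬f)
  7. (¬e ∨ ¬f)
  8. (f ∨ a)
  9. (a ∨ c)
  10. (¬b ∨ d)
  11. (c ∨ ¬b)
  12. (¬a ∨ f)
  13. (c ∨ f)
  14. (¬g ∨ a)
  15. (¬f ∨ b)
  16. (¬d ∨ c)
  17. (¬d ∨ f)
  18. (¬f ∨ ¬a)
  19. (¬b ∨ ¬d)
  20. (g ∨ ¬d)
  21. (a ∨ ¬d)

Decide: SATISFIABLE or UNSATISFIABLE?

UNSATISFIABLE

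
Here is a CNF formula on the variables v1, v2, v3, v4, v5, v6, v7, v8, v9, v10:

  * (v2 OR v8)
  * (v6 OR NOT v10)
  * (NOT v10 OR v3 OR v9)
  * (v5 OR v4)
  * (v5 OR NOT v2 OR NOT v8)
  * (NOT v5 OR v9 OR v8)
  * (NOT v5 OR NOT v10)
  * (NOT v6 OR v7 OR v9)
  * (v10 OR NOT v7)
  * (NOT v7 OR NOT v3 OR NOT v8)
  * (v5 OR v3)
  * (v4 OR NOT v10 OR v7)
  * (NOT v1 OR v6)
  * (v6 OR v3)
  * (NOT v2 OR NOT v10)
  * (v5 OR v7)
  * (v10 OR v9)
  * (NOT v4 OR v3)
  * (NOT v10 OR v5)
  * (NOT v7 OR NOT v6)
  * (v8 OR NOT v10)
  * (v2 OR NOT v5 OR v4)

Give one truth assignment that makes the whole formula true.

Pure literal: v9 appears only positively; assign v9 = True.
Branch on v1: take v1 = True.
  then v6 is forced to True.
  then v7 is forced to False.
  then v5 is forced to True.
  then v10 is forced to False.
Try v2 = True.
Branch on v3: take v3 = False.
  then v4 is forced to False.
v8 is now unconstrained; take v8 = True.
Every clause has at least one true literal under this assignment.

v1 = T, v2 = T, v3 = F, v4 = F, v5 = T, v6 = T, v7 = F, v8 = T, v9 = T, v10 = F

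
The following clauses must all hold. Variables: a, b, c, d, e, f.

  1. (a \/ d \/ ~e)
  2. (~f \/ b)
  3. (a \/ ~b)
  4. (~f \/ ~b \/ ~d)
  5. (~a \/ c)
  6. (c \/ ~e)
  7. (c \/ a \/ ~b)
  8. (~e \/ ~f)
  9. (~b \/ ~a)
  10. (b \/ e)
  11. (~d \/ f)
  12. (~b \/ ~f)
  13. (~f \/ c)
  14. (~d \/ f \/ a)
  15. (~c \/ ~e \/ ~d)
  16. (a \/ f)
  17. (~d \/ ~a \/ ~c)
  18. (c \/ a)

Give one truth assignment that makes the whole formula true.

a=T, b=F, c=T, d=F, e=T, f=F

Check each clause:
  1. (~e \/ a \/ d) — a is true.
  2. (b \/ ~f) — ~f is true.
  3. (a \/ ~b) — a is true.
  4. (~b \/ ~f \/ ~d) — ~f is true.
  5. (c \/ ~a) — c is true.
  6. (c \/ ~e) — c is true.
  7. (a \/ ~b \/ c) — a is true.
  8. (~e \/ ~f) — ~f is true.
  9. (~a \/ ~b) — ~b is true.
  10. (b \/ e) — e is true.
  11. (f \/ ~d) — ~d is true.
  12. (~f \/ ~b) — ~f is true.
  13. (~f \/ c) — ~f is true.
  14. (a \/ ~d \/ f) — a is true.
  15. (~c \/ ~d \/ ~e) — ~d is true.
  16. (f \/ a) — a is true.
  17. (~a \/ ~c \/ ~d) — ~d is true.
  18. (a \/ c) — a is true.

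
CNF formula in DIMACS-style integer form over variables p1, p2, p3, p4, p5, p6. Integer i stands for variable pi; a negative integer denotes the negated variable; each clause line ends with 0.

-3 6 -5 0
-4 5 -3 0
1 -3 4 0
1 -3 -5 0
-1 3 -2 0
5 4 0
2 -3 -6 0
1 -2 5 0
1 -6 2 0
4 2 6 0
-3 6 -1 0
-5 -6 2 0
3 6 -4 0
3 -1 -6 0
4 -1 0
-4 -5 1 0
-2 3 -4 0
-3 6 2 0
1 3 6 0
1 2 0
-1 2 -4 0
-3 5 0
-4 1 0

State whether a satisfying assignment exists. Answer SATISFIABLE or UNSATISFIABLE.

SATISFIABLE

Branch on p1: take p1 = True.
  then p4 is forced to True.
  then p2 is forced to True.
  then p3 is forced to True.
  then p5 is forced to True.
  then p6 is forced to True.
Every clause has at least one true literal under this assignment.
So p1 = T  p2 = T  p3 = T  p4 = T  p5 = T  p6 = T is a satisfying assignment.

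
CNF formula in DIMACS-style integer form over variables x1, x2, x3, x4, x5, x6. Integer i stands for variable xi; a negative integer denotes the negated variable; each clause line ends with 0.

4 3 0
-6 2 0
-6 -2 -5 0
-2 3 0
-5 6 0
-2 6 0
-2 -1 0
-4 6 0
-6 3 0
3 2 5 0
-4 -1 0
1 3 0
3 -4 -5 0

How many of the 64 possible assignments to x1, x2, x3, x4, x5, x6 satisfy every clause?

4

Satisfying assignments:
  x1=0 x2=0 x3=1 x4=0 x5=0 x6=0
  x1=0 x2=1 x3=1 x4=0 x5=0 x6=1
  x1=0 x2=1 x3=1 x4=1 x5=0 x6=1
  x1=1 x2=0 x3=1 x4=0 x5=0 x6=0
That's 4 in total.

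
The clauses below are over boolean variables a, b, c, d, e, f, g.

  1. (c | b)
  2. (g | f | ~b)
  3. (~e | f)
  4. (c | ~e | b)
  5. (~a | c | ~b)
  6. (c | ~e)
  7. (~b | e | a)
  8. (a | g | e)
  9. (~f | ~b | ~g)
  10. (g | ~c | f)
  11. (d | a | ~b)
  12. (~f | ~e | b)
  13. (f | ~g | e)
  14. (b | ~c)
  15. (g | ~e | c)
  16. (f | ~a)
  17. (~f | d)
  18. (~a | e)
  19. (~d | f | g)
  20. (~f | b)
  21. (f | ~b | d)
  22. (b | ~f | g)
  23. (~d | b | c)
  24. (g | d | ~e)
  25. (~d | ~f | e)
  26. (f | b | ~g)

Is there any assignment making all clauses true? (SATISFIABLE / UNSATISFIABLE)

SATISFIABLE

Set a = False and propagate.
Branch on b: take b = True.
  then e is forced to True.
  then f is forced to True.
  then c is forced to True.
  then g is forced to False.
  then d is forced to True.
So a = False, b = True, c = True, d = True, e = True, f = True, g = False is a satisfying assignment.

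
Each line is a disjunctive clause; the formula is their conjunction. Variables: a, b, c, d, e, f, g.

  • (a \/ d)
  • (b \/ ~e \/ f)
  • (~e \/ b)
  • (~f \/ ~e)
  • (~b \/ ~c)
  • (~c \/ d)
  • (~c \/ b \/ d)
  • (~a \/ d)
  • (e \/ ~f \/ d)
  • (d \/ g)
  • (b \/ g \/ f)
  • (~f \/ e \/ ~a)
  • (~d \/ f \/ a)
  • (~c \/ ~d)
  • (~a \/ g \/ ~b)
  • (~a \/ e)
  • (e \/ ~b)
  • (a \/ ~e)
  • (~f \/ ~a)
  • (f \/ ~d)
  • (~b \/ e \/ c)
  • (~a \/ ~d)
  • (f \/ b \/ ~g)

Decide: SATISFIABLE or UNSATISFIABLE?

Try a = False.
  then d is forced to True.
  then f is forced to True.
  then e is forced to False.
  then c is forced to False.
  then b is forced to False.
g is now unconstrained; take g = True.
Every clause has at least one true literal under this assignment.
So a = F, b = F, c = F, d = T, e = F, f = T, g = T is a satisfying assignment.

SATISFIABLE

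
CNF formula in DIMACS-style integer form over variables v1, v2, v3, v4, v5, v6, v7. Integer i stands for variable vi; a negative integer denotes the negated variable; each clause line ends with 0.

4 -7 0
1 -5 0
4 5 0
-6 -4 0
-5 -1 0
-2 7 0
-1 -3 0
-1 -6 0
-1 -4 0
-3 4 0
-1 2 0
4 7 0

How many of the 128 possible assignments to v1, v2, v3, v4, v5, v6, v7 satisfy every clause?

6

The models are:
  v1=F v2=F v3=F v4=T v5=F v6=F v7=F
  v1=F v2=F v3=F v4=T v5=F v6=F v7=T
  v1=F v2=F v3=T v4=T v5=F v6=F v7=F
  v1=F v2=F v3=T v4=T v5=F v6=F v7=T
  v1=F v2=T v3=F v4=T v5=F v6=F v7=T
  v1=F v2=T v3=T v4=T v5=F v6=F v7=T
That's 6 in total.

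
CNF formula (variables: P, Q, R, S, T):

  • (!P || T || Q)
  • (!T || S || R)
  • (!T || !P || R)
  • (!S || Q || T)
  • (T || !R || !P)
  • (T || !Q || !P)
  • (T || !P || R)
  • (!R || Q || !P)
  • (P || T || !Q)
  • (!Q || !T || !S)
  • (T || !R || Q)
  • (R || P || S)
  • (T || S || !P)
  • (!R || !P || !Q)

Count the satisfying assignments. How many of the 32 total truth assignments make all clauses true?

4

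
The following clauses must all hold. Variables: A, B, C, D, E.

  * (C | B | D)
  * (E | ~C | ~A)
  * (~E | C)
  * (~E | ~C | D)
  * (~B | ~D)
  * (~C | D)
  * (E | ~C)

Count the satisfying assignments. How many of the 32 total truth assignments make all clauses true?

6

Satisfying assignments:
  A=0 B=0 C=0 D=1 E=0
  A=0 B=0 C=1 D=1 E=1
  A=0 B=1 C=0 D=0 E=0
  A=1 B=0 C=0 D=1 E=0
  A=1 B=0 C=1 D=1 E=1
  A=1 B=1 C=0 D=0 E=0
That's 6 in total.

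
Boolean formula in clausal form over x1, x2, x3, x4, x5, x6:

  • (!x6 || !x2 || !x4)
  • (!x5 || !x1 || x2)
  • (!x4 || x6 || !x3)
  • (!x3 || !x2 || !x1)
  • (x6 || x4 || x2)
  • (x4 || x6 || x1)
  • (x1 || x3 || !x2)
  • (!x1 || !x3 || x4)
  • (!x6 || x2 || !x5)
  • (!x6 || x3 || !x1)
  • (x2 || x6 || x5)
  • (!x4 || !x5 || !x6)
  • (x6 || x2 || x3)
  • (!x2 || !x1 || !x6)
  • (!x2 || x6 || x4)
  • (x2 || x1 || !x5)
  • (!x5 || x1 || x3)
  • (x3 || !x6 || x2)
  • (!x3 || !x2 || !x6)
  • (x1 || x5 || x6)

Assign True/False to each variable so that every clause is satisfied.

Branch on x1: take x1 = True.
For the remaining variables, x2 = False, x3 = True, x4 = True, x5 = False, x6 = True works.

x1=1, x2=0, x3=1, x4=1, x5=0, x6=1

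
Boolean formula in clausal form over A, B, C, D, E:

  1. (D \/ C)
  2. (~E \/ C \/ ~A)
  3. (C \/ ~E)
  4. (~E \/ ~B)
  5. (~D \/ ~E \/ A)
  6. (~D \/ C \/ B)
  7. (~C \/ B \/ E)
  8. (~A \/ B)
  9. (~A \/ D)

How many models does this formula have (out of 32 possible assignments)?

6

Satisfying assignments:
  A=F B=F C=T D=F E=T
  A=F B=T C=F D=T E=F
  A=F B=T C=T D=F E=F
  A=F B=T C=T D=T E=F
  A=T B=T C=F D=T E=F
  A=T B=T C=T D=T E=F
Count: 6.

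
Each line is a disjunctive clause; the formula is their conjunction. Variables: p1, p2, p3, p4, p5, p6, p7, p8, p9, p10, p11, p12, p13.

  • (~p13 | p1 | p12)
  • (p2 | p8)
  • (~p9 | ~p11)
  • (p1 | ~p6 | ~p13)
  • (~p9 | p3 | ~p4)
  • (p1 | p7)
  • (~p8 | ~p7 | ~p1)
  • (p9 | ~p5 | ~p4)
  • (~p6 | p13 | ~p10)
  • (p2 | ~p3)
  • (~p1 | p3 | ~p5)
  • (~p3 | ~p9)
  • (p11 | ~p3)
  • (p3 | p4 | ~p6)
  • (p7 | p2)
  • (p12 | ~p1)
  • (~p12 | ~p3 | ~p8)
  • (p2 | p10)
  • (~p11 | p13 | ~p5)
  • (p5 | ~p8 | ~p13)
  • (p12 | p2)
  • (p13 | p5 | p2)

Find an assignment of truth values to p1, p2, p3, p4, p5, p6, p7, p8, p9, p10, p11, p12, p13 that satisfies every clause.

p6 occurs only negated in the remaining clauses — set p6 = False.
Set p1 = False and propagate.
  then p7 is forced to True.
Try p2 = False.
  then p8 is forced to True.
  then p3 is forced to False.
  then p10 is forced to True.
  then p12 is forced to True.
For the remaining variables, p4 = False, p5 = True, p9 = False, p11 = True, p13 = True works.
Every clause has at least one true literal under this assignment.
Check each clause:
  1. (p1 | p12 | ~p13) — p12 is true.
  2. (p8 | p2) — p8 is true.
  3. (~p11 | ~p9) — ~p9 is true.
  4. (~p6 | p1 | ~p13) — ~p6 is true.
  5. (~p9 | p3 | ~p4) — ~p4 is true.
  6. (p1 | p7) — p7 is true.
  7. (~p8 | ~p7 | ~p1) — ~p1 is true.
  8. (p9 | ~p5 | ~p4) — ~p4 is true.
  9. (p13 | ~p6 | ~p10) — ~p6 is true.
  10. (~p3 | p2) — ~p3 is true.
  11. (~p1 | ~p5 | p3) — ~p1 is true.
  12. (~p9 | ~p3) — ~p3 is true.
  13. (p11 | ~p3) — p11 is true.
  14. (~p6 | p3 | p4) — ~p6 is true.
  15. (p2 | p7) — p7 is true.
  16. (p12 | ~p1) — p12 is true.
  17. (~p8 | ~p12 | ~p3) — ~p3 is true.
  18. (p10 | p2) — p10 is true.
  19. (~p11 | p13 | ~p5) — p13 is true.
  20. (p5 | ~p13 | ~p8) — p5 is true.
  21. (p2 | p12) — p12 is true.
  22. (p13 | p2 | p5) — p5 is true.

p1=F, p2=F, p3=F, p4=F, p5=T, p6=F, p7=T, p8=T, p9=F, p10=T, p11=T, p12=T, p13=T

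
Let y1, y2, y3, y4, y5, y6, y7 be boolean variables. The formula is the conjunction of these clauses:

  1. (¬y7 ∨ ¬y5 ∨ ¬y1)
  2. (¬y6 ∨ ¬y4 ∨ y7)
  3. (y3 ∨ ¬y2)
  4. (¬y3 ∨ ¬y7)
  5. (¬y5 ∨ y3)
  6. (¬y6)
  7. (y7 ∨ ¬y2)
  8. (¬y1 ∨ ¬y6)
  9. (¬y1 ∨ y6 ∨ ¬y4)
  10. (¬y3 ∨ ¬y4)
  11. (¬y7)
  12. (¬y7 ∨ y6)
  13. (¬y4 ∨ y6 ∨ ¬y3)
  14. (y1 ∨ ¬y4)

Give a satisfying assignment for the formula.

y1=0, y2=0, y3=0, y4=0, y5=0, y6=0, y7=0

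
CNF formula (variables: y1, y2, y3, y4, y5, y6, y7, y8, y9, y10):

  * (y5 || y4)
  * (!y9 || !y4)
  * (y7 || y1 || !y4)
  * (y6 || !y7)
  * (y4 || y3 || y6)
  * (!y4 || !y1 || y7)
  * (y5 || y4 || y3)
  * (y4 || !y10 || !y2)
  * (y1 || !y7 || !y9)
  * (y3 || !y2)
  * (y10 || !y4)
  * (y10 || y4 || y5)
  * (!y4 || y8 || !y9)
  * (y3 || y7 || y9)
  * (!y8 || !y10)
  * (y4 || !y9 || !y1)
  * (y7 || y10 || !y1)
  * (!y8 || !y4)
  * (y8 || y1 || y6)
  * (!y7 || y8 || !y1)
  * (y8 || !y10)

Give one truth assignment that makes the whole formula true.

y1 = 0, y2 = 1, y3 = 1, y4 = 0, y5 = 1, y6 = 1, y7 = 1, y8 = 0, y9 = 0, y10 = 0

Pure literal: y3 appears only positively; assign y3 = True.
Pure literal: y5 appears only positively; assign y5 = True.
Set y1 = False and propagate.
Set y2 = True and propagate.
Try y4 = False.
  then y10 is forced to False.
For the remaining variables, y6 = True, y7 = True, y8 = False, y9 = False works.
Every clause has at least one true literal under this assignment.
Check each clause:
  1. (y4 || y5) — y5 is true.
  2. (!y4 || !y9) — !y4 is true.
  3. (!y4 || y7 || y1) — !y4 is true.
  4. (!y7 || y6) — y6 is true.
  5. (y6 || y3 || y4) — y3 is true.
  6. (!y4 || !y1 || y7) — !y4 is true.
  7. (y5 || y3 || y4) — y3 is true.
  8. (!y2 || y4 || !y10) — !y10 is true.
  9. (y1 || !y9 || !y7) — !y9 is true.
  10. (!y2 || y3) — y3 is true.
  11. (!y4 || y10) — !y4 is true.
  12. (y5 || y10 || y4) — y5 is true.
  13. (y8 || !y9 || !y4) — !y4 is true.
  14. (y9 || y3 || y7) — y3 is true.
  15. (!y8 || !y10) — !y8 is true.
  16. (!y1 || !y9 || y4) — !y1 is true.
  17. (y10 || y7 || !y1) — !y1 is true.
  18. (!y8 || !y4) — !y8 is true.
  19. (y1 || y8 || y6) — y6 is true.
  20. (!y7 || y8 || !y1) — !y1 is true.
  21. (y8 || !y10) — !y10 is true.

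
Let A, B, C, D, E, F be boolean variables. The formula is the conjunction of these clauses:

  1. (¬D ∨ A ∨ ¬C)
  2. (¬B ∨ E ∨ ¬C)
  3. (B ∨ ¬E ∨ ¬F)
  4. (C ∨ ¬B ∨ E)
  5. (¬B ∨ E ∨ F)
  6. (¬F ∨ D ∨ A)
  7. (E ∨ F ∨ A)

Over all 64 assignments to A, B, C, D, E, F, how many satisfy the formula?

Case analysis on E and B:
  E=1, B=1: 12 of the 16 assignments to (A,C,D,F) work.
  E=1, B=0: 7 of the 16 assignments to (A,C,D,F) work.
  E=0, B=1: a clause becomes empty — 0.
  E=0, B=0: 9 of the 16 assignments to (A,C,D,F) work.
Total: 12 + 7 + 0 + 9 = 28.

28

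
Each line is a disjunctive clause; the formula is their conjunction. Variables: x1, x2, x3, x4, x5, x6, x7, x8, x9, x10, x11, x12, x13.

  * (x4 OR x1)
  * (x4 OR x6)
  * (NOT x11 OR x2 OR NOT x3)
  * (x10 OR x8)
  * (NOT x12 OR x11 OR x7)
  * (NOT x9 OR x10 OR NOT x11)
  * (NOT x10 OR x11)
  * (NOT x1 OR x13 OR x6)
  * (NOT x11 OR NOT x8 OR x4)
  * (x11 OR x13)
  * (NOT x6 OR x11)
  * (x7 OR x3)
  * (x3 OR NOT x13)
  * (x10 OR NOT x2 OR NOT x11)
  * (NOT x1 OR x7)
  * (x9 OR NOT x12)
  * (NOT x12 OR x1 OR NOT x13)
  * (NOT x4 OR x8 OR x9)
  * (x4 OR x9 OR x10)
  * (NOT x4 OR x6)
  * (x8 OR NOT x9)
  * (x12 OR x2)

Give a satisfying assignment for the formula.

x1 = T, x2 = T, x3 = T, x4 = T, x5 = F, x6 = T, x7 = T, x8 = T, x9 = T, x10 = T, x11 = T, x12 = F, x13 = T

Check each clause:
  1. (x4 OR x1) — x1 is true.
  2. (x6 OR x4) — x4 is true.
  3. (NOT x3 OR NOT x11 OR x2) — x2 is true.
  4. (x8 OR x10) — x8 is true.
  5. (NOT x12 OR x11 OR x7) — x11 is true.
  6. (NOT x11 OR x10 OR NOT x9) — x10 is true.
  7. (x11 OR NOT x10) — x11 is true.
  8. (x13 OR x6 OR NOT x1) — x13 is true.
  9. (NOT x11 OR x4 OR NOT x8) — x4 is true.
  10. (x13 OR x11) — x11 is true.
  11. (x11 OR NOT x6) — x11 is true.
  12. (x7 OR x3) — x3 is true.
  13. (x3 OR NOT x13) — x3 is true.
  14. (NOT x11 OR x10 OR NOT x2) — x10 is true.
  15. (NOT x1 OR x7) — x7 is true.
  16. (NOT x12 OR x9) — x9 is true.
  17. (x1 OR NOT x13 OR NOT x12) — x1 is true.
  18. (x8 OR x9 OR NOT x4) — x8 is true.
  19. (x9 OR x4 OR x10) — x9 is true.
  20. (NOT x4 OR x6) — x6 is true.
  21. (NOT x9 OR x8) — x8 is true.
  22. (x2 OR x12) — x2 is true.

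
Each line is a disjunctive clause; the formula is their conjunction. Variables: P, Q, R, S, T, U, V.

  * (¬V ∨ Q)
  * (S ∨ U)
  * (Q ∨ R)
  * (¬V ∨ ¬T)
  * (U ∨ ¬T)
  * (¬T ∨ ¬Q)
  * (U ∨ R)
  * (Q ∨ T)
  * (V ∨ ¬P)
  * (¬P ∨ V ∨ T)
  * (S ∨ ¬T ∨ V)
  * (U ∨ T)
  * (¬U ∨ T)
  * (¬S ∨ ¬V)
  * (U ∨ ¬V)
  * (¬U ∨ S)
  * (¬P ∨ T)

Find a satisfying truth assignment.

P=F  Q=F  R=T  S=T  T=T  U=T  V=F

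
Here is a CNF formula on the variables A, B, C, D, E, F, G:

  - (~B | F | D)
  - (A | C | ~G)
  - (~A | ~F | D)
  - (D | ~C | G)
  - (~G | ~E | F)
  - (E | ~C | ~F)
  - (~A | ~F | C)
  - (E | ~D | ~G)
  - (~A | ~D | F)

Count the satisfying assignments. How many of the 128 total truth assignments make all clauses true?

33

Case analysis on F and D:
  F=T, D=T: B free; 6 ways for (A,C,E,G) × 2^1 = 12.
  F=T, D=F: B free; 3 ways for (A,C,E,G) × 2^1 = 6.
  F=F, D=T: forces A=F; G=F; B, C, E free → 2^3 = 8.
  F=F, D=F: 7 of the 32 assignments to (A,B,C,E,G) work.
Total: 12 + 6 + 8 + 7 = 33.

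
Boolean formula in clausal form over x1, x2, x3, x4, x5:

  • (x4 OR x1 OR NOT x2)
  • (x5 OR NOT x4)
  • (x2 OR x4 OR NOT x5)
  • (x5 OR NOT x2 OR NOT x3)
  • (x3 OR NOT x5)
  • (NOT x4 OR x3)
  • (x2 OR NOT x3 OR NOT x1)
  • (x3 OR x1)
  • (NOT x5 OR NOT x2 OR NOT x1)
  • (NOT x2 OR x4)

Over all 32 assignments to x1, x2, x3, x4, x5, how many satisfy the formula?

The models are:
  x1=F x2=F x3=T x4=F x5=F
  x1=F x2=F x3=T x4=T x5=T
  x1=F x2=T x3=T x4=T x5=T
  x1=T x2=F x3=F x4=F x5=F
That's 4 in total.

4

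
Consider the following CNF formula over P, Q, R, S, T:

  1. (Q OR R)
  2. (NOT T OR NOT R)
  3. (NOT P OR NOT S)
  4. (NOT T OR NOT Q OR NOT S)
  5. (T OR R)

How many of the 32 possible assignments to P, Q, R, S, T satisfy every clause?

Case analysis on R and T:
  R=1, T=1: a clause becomes empty — 0.
  R=1, T=0: Q free; 3 ways for (P,S) × 2^1 = 6.
  R=0, T=1: remaining (P,Q,S) ∈ {(0,1,0); (1,1,0)} — 2.
  R=0, T=0: a clause becomes empty — 0.
Total: 0 + 6 + 2 + 0 = 8.

8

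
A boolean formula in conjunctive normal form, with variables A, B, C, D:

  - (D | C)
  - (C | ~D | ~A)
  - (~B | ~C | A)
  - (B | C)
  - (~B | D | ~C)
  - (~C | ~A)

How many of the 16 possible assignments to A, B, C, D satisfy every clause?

3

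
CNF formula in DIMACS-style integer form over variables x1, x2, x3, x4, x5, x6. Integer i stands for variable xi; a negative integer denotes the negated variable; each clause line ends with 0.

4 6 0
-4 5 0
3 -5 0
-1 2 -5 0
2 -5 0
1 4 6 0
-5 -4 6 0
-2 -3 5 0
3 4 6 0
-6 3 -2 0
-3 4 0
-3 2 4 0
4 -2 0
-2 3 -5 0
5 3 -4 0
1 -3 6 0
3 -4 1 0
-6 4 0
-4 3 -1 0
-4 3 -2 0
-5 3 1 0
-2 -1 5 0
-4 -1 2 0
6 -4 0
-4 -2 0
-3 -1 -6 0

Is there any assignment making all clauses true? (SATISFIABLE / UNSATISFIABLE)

x4 = True:
  propagation gives x5=True, x3=True, x2=True; an empty clause results — contradiction.
x4 = False:
  propagation gives x6=True; an empty clause results — contradiction.
Every branch closes, so no satisfying assignment exists.

UNSATISFIABLE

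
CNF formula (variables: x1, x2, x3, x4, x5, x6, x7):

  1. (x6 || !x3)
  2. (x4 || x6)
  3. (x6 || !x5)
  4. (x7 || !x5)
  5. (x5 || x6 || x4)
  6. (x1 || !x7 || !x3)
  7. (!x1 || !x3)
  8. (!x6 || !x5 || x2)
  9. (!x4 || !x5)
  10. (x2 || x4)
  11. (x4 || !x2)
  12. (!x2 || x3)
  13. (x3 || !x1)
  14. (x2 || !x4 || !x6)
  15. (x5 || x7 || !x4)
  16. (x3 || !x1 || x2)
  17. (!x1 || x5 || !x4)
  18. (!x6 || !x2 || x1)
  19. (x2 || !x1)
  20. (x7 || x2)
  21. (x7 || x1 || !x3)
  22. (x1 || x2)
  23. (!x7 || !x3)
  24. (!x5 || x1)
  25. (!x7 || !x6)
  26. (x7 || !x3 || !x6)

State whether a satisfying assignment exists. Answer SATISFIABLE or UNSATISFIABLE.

UNSATISFIABLE

x1 = True:
  propagation gives x3=False; an empty clause results — contradiction.
x1 = False:
  propagation gives x2=True, x4=True, x5=False, x3=True; an empty clause results — contradiction.
Every branch closes, so no satisfying assignment exists.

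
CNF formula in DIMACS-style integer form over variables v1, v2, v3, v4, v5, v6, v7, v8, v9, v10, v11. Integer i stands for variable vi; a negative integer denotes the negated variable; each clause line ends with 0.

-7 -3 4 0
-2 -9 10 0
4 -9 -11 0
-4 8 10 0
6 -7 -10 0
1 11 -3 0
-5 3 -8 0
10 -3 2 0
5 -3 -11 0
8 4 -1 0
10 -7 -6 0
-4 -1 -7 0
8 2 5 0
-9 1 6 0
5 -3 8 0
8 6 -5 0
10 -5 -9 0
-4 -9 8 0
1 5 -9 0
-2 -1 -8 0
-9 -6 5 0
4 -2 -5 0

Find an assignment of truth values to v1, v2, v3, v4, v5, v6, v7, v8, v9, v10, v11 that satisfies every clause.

v1=0, v2=0, v3=0, v4=0, v5=0, v6=1, v7=0, v8=1, v9=0, v10=1, v11=1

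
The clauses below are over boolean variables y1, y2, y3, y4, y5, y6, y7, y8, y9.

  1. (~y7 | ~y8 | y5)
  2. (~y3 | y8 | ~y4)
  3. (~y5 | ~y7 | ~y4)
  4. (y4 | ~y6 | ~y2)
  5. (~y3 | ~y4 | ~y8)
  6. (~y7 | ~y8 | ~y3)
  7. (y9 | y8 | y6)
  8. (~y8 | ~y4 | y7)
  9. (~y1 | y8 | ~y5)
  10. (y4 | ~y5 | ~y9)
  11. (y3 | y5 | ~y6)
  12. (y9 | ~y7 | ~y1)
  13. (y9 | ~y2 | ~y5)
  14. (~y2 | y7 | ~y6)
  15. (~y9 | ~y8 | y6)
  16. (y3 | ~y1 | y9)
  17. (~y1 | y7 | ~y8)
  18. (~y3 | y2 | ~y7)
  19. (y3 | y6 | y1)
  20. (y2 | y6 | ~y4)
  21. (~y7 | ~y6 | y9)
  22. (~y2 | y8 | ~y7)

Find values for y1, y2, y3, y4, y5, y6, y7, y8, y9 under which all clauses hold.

y1=F, y2=F, y3=T, y4=F, y5=T, y6=T, y7=F, y8=F, y9=F

Set y1 = False and propagate.
Branch on y2: take y2 = False.
Branch on y3: take y3 = True.
  then y7 is forced to False.
For the remaining variables, y4 = False, y5 = True, y6 = True, y8 = False, y9 = False works.
Check each clause:
  1. (~y8 | ~y7 | y5) — ~y8 is true.
  2. (~y4 | y8 | ~y3) — ~y4 is true.
  3. (~y7 | ~y5 | ~y4) — ~y7 is true.
  4. (y4 | ~y6 | ~y2) — ~y2 is true.
  5. (~y4 | ~y8 | ~y3) — ~y8 is true.
  6. (~y7 | ~y8 | ~y3) — ~y8 is true.
  7. (y6 | y9 | y8) — y6 is true.
  8. (~y4 | y7 | ~y8) — ~y8 is true.
  9. (~y1 | ~y5 | y8) — ~y1 is true.
  10. (y4 | ~y9 | ~y5) — ~y9 is true.
  11. (~y6 | y3 | y5) — y3 is true.
  12. (y9 | ~y1 | ~y7) — ~y7 is true.
  13. (y9 | ~y2 | ~y5) — ~y2 is true.
  14. (y7 | ~y6 | ~y2) — ~y2 is true.
  15. (~y9 | ~y8 | y6) — ~y8 is true.
  16. (y9 | y3 | ~y1) — y3 is true.
  17. (~y8 | y7 | ~y1) — ~y8 is true.
  18. (~y7 | y2 | ~y3) — ~y7 is true.
  19. (y6 | y1 | y3) — y3 is true.
  20. (y6 | ~y4 | y2) — ~y4 is true.
  21. (~y6 | ~y7 | y9) — ~y7 is true.
  22. (~y7 | ~y2 | y8) — ~y7 is true.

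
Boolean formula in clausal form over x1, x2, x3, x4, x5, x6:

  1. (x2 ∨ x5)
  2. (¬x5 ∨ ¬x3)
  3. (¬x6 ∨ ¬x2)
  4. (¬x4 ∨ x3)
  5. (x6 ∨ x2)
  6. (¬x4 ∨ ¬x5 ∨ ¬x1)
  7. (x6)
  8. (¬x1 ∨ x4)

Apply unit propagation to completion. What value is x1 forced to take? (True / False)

(x6) stands alone — x6 = True.
From (¬x6 ∨ ¬x2) and x6 = True: x2 = False.
(x2 ∨ x5): since x2 = False, the clause reduces to (x5). x5 = True.
In (¬x5 ∨ ¬x3), ¬x5 is now false; ¬x3 must hold, so x3 = False.
(x3 ∨ ¬x4) with x3 = False leaves only ¬x4, so x4 = False.
(¬x1 ∨ x4) with x4 = False leaves only ¬x1, so x1 = False.

False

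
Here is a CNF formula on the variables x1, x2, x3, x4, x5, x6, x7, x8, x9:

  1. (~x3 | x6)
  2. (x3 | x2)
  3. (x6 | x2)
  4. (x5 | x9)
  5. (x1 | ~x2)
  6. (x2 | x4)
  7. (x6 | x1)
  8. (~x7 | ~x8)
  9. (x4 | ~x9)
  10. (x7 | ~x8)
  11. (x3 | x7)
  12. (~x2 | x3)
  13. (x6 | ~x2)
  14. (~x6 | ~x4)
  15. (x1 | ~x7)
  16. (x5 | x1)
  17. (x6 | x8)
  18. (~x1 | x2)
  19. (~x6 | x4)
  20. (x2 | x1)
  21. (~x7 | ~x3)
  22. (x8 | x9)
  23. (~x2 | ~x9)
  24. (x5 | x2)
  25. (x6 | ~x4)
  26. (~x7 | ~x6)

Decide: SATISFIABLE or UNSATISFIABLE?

UNSATISFIABLE

x2 = True:
  propagation gives x1=True, x3=True, x6=True, x4=False; an empty clause results — contradiction.
x2 = False:
  propagation gives x3=True, x6=True, x4=True; an empty clause results — contradiction.
Every branch closes, so no satisfying assignment exists.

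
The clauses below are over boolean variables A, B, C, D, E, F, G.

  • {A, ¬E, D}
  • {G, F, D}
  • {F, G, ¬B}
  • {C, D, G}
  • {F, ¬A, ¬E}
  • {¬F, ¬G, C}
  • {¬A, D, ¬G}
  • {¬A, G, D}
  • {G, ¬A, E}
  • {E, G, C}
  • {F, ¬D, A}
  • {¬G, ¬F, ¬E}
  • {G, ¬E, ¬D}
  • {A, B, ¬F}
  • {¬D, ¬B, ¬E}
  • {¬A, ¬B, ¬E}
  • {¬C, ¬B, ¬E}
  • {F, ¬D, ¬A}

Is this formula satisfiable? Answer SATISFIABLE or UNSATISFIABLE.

Try A = False.
Set B = True and propagate.
The remaining clauses are satisfied by C = True, D = False, E = False, F = True, G = True.
Every clause has at least one true literal under this assignment.
So A=F, B=T, C=T, D=F, E=F, F=T, G=T is a satisfying assignment.

SATISFIABLE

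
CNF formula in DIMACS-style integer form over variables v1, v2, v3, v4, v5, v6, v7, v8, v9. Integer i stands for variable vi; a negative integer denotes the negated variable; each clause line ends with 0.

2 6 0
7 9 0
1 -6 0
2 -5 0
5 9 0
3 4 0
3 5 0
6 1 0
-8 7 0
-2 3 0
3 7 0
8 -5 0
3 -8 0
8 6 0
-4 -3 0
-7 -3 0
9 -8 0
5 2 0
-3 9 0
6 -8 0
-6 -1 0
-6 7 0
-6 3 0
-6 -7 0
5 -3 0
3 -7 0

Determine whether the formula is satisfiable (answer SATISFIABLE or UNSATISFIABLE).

v3 = True:
  propagation gives v4=False, v7=False, v9=True, v8=False; an empty clause results — contradiction.
v3 = False:
  propagation gives v4=True, v5=True, v2=True; an empty clause results — contradiction.
Every branch closes, so no satisfying assignment exists.

UNSATISFIABLE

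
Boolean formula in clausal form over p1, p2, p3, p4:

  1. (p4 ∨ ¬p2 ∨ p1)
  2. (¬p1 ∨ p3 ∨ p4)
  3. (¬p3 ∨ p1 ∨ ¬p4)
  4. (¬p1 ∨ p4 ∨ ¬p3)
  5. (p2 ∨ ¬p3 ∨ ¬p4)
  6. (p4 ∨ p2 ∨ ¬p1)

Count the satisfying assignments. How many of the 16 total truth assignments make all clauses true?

7

Satisfying assignments:
  p1=0 p2=0 p3=0 p4=0
  p1=0 p2=0 p3=0 p4=1
  p1=0 p2=0 p3=1 p4=0
  p1=0 p2=1 p3=0 p4=1
  p1=1 p2=0 p3=0 p4=1
  p1=1 p2=1 p3=0 p4=1
  p1=1 p2=1 p3=1 p4=1
Count: 7.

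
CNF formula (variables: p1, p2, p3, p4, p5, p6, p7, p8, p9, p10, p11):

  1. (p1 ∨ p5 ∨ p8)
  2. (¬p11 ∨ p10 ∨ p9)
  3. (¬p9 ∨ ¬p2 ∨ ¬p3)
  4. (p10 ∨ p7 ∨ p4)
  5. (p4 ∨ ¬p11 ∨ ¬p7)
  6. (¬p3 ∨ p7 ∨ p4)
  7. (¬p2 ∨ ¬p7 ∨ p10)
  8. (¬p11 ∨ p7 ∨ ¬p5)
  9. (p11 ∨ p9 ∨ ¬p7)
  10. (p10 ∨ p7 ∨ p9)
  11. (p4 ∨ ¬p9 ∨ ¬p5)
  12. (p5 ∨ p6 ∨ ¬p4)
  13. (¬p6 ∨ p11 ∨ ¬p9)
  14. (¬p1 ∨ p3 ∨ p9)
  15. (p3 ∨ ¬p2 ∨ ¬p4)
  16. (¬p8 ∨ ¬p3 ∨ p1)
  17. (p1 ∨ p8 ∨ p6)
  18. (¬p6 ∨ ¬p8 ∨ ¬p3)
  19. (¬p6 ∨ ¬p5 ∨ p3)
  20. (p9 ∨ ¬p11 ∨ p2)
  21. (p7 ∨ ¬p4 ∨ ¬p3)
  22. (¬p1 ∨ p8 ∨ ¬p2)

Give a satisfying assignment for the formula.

p10 occurs only positively in the remaining clauses — set p10 = True.
Branch on p1: take p1 = True.
For the remaining variables, p2 = False, p3 = False, p4 = False, p5 = False, p6 = False, p7 = False, p8 = True, p9 = True, p11 = True works.

p1=T, p2=F, p3=F, p4=F, p5=F, p6=F, p7=F, p8=T, p9=T, p10=T, p11=T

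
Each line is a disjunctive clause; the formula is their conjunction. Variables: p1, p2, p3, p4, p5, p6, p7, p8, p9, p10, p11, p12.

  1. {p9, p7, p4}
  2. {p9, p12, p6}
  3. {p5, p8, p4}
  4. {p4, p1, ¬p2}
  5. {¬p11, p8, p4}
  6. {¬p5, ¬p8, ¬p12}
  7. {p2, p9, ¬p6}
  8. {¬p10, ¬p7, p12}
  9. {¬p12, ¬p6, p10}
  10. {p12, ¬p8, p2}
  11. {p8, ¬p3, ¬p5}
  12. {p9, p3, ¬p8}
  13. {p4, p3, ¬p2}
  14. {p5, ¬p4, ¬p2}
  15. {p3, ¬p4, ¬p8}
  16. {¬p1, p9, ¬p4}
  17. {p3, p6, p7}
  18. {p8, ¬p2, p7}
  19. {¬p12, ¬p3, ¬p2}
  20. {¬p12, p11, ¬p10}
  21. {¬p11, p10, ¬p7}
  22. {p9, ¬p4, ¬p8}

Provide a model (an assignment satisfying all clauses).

p1=False  p2=False  p3=True  p4=False  p5=False  p6=True  p7=True  p8=True  p9=True  p10=True  p11=True  p12=True

p9 occurs only positively in the remaining clauses — set p9 = True.
Try p1 = False.
Set p2 = False and propagate.
For the remaining variables, p3 = True, p4 = False, p5 = False, p6 = True, p7 = True, p8 = True, p10 = True, p11 = True, p12 = True works.
Every clause has at least one true literal under this assignment.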